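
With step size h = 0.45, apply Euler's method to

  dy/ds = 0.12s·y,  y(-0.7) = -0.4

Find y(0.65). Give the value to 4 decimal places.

Euler: y_{n+1} = y_n + h·f(s_n, y_n).
s=-0.700000, y=-0.400000: f=0.033600 → y ← -0.400000 + 0.45·0.033600 = -0.384880
s=-0.250000, y=-0.384880: f=0.011546 → y ← -0.384880 + 0.45·0.011546 = -0.379684
s=0.200000, y=-0.379684: f=-0.009112 → y ← -0.379684 + 0.45·(-0.009112) = -0.383785
y(0.65) ≈ -0.3838

-0.3838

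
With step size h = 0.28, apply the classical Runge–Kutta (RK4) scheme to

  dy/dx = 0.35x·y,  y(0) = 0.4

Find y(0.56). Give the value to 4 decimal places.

0.4226

RK4: k1 = f(x_n, y_n); k2 = f(x_n + h/2, y_n + (h/2)·k1); k3 = f(x_n + h/2, y_n + (h/2)·k2); k4 = f(x_n + h, y_n + h·k3); y_{n+1} = y_n + (h/6)·(k1 + 2k2 + 2k3 + k4).
x=0.000000, y=0.400000:
  k1 = f(0.000000, 0.400000) = 0.000000
  k2 = f(0.140000, 0.400000) = 0.019600
  k3 = f(0.140000, 0.402744) = 0.019734
  k4 = f(0.280000, 0.405526) = 0.039742
  y ← 0.400000 + (0.28/6)·(k1 + 2k2 + 2k3 + k4) = 0.405526
x=0.280000, y=0.405526:
  k1 = f(0.280000, 0.405526) = 0.039742
  k2 = f(0.420000, 0.411090) = 0.060430
  k3 = f(0.420000, 0.413986) = 0.060856
  k4 = f(0.560000, 0.422565) = 0.082823
  y ← 0.405526 + (0.28/6)·(k1 + 2k2 + 2k3 + k4) = 0.422566
y(0.56) ≈ 0.4226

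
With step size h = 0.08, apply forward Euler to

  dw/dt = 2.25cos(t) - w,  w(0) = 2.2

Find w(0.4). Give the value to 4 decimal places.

Euler: w_{n+1} = w_n + h·f(t_n, w_n).
t=0.000000, w=2.200000: f=0.050000 → w ← 2.200000 + 0.08·0.050000 = 2.204000
t=0.080000, w=2.204000: f=0.038804 → w ← 2.204000 + 0.08·0.038804 = 2.207104
t=0.160000, w=2.207104: f=0.014157 → w ← 2.207104 + 0.08·0.014157 = 2.208237
t=0.240000, w=2.208237: f=-0.022726 → w ← 2.208237 + 0.08·(-0.022726) = 2.206419
t=0.320000, w=2.206419: f=-0.070639 → w ← 2.206419 + 0.08·(-0.070639) = 2.200768
w(0.4) ≈ 2.2008

2.2008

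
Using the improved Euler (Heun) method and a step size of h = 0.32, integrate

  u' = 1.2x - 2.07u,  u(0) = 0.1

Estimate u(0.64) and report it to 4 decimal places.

0.2089

Heun: k1 = f(x_n, u_n); k2 = f(x_n + h, u_n + h·k1); u_{n+1} = u_n + (h/2)·(k1 + k2).
x=0.000000, u=0.100000:
  k1 = f(0.000000, 0.100000) = -0.207000
  k2 = f(0.320000, 0.033760) = 0.314117
  u ← 0.100000 + (0.32/2)·(-0.207000 + 0.314117) = 0.117139
x=0.320000, u=0.117139:
  k1 = f(0.320000, 0.117139) = 0.141523
  k2 = f(0.640000, 0.162426) = 0.431778
  u ← 0.117139 + (0.32/2)·(0.141523 + 0.431778) = 0.208867
u(0.64) ≈ 0.2089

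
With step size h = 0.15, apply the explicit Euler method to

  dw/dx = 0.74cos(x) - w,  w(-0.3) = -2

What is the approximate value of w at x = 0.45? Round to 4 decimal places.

-0.4851

Euler: w_{n+1} = w_n + h·f(x_n, w_n).
x=-0.300000, w=-2.000000: f=2.706949 → w ← -2.000000 + 0.15·2.706949 = -1.593958
x=-0.150000, w=-1.593958: f=2.325648 → w ← -1.593958 + 0.15·2.325648 = -1.245110
x=0.000000, w=-1.245110: f=1.985110 → w ← -1.245110 + 0.15·1.985110 = -0.947344
x=0.150000, w=-0.947344: f=1.679034 → w ← -0.947344 + 0.15·1.679034 = -0.695489
x=0.300000, w=-0.695489: f=1.402438 → w ← -0.695489 + 0.15·1.402438 = -0.485123
w(0.45) ≈ -0.4851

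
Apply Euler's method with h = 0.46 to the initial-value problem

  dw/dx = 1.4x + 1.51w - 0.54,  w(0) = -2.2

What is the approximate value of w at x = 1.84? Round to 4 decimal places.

Euler: w_{n+1} = w_n + h·f(x_n, w_n).
x=0.000000, w=-2.200000: f=-3.862000 → w ← -2.200000 + 0.46·(-3.862000) = -3.976520
x=0.460000, w=-3.976520: f=-5.900545 → w ← -3.976520 + 0.46·(-5.900545) = -6.690771
x=0.920000, w=-6.690771: f=-9.355064 → w ← -6.690771 + 0.46·(-9.355064) = -10.994100
x=1.380000, w=-10.994100: f=-15.209091 → w ← -10.994100 + 0.46·(-15.209091) = -17.990282
w(1.84) ≈ -17.9903

-17.9903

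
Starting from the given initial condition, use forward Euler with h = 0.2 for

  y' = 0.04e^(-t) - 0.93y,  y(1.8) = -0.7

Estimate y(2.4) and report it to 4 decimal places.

Euler: y_{n+1} = y_n + h·f(t_n, y_n).
t=1.800000, y=-0.700000: f=0.657612 → y ← -0.700000 + 0.2·0.657612 = -0.568478
t=2.000000, y=-0.568478: f=0.534098 → y ← -0.568478 + 0.2·0.534098 = -0.461658
t=2.200000, y=-0.461658: f=0.433774 → y ← -0.461658 + 0.2·0.433774 = -0.374903
y(2.4) ≈ -0.3749

-0.3749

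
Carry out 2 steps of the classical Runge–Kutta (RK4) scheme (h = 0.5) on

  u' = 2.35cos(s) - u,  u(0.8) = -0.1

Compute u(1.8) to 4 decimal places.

0.2282

RK4: k1 = f(s_n, u_n); k2 = f(s_n + h/2, u_n + (h/2)·k1); k3 = f(s_n + h/2, u_n + (h/2)·k2); k4 = f(s_n + h, u_n + h·k3); u_{n+1} = u_n + (h/6)·(k1 + 2k2 + 2k3 + k4).
s=0.800000, u=-0.100000:
  k1 = f(0.800000, -0.100000) = 1.737261
  k2 = f(1.050000, 0.334315) = 0.834977
  k3 = f(1.050000, 0.108744) = 1.060548
  k4 = f(1.300000, 0.430274) = 0.198348
  u ← -0.100000 + (0.5/6)·(k1 + 2k2 + 2k3 + k4) = 0.377222
s=1.300000, u=0.377222:
  k1 = f(1.300000, 0.377222) = 0.251401
  k2 = f(1.550000, 0.440072) = -0.391204
  k3 = f(1.550000, 0.279421) = -0.230553
  k4 = f(1.800000, 0.261945) = -0.795870
  u ← 0.377222 + (0.5/6)·(k1 + 2k2 + 2k3 + k4) = 0.228223
u(1.8) ≈ 0.2282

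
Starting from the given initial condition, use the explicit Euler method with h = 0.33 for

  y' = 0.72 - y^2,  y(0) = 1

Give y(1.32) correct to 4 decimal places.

0.8532

Euler: y_{n+1} = y_n + h·f(x_n, y_n).
x=0.000000, y=1.000000: f=-0.280000 → y ← 1.000000 + 0.33·(-0.280000) = 0.907600
x=0.330000, y=0.907600: f=-0.103738 → y ← 0.907600 + 0.33·(-0.103738) = 0.873367
x=0.660000, y=0.873367: f=-0.042769 → y ← 0.873367 + 0.33·(-0.042769) = 0.859253
x=0.990000, y=0.859253: f=-0.018315 → y ← 0.859253 + 0.33·(-0.018315) = 0.853209
y(1.32) ≈ 0.8532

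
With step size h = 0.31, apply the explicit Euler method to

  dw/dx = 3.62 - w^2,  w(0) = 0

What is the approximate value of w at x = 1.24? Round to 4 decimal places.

Euler: w_{n+1} = w_n + h·f(x_n, w_n).
x=0.000000, w=0.000000: f=3.620000 → w ← 0.000000 + 0.31·3.620000 = 1.122200
x=0.310000, w=1.122200: f=2.360667 → w ← 1.122200 + 0.31·2.360667 = 1.854007
x=0.620000, w=1.854007: f=0.182659 → w ← 1.854007 + 0.31·0.182659 = 1.910631
x=0.930000, w=1.910631: f=-0.030511 → w ← 1.910631 + 0.31·(-0.030511) = 1.901173
w(1.24) ≈ 1.9012

1.9012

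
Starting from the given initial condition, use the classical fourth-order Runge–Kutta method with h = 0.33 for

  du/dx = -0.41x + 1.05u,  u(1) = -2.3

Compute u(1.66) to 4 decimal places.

-5.1034

RK4: k1 = f(x_n, u_n); k2 = f(x_n + h/2, u_n + (h/2)·k1); k3 = f(x_n + h/2, u_n + (h/2)·k2); k4 = f(x_n + h, u_n + h·k3); u_{n+1} = u_n + (h/6)·(k1 + 2k2 + 2k3 + k4).
x=1.000000, u=-2.300000:
  k1 = f(1.000000, -2.300000) = -2.825000
  k2 = f(1.165000, -2.766125) = -3.382081
  k3 = f(1.165000, -2.858043) = -3.478596
  k4 = f(1.330000, -3.447937) = -4.165633
  u ← -2.300000 + (0.33/6)·(k1 + 2k2 + 2k3 + k4) = -3.439159
x=1.330000, u=-3.439159:
  k1 = f(1.330000, -3.439159) = -4.156417
  k2 = f(1.495000, -4.124968) = -4.944167
  k3 = f(1.495000, -4.254947) = -5.080644
  k4 = f(1.660000, -5.115772) = -6.052160
  u ← -3.439159 + (0.33/6)·(k1 + 2k2 + 2k3 + k4) = -5.103360
u(1.66) ≈ -5.1034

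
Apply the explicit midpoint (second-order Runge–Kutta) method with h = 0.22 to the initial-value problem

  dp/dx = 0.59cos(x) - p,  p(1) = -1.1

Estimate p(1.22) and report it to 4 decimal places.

-0.8346

Midpoint: k1 = f(x_n, p_n); k2 = f(x_n + h/2, p_n + (h/2)·k1); p_{n+1} = p_n + h·k2.
x=1.000000, p=-1.100000:
  k1 = f(1.000000, -1.100000) = 1.418778
  k2 = f(1.110000, -0.943934) = 1.206285
  p ← -1.100000 + 0.22·1.206285 = -0.834617
p(1.22) ≈ -0.8346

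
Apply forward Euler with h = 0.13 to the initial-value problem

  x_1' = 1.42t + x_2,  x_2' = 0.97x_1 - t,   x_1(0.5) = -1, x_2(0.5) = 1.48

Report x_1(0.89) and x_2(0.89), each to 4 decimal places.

Euler on (x_1,x_2): x_1_{n+1} = x_1_n + h·x_1', x_2_{n+1} = x_2_n + h·x_2'.
0.500000: (-1.000000, 1.480000); f=(2.190000, -1.470000) → (-0.715300, 1.288900)
0.630000: (-0.715300, 1.288900); f=(2.183500, -1.323841) → (-0.431445, 1.116801)
0.760000: (-0.431445, 1.116801); f=(2.196001, -1.178502) → (-0.145965, 0.963595)
(x_1(0.89), x_2(0.89)) ≈ (-0.1460, 0.9636)

-0.1460, 0.9636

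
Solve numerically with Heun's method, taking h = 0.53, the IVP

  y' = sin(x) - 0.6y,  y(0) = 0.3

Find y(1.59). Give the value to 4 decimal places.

0.8487

Heun: k1 = f(x_n, y_n); k2 = f(x_n + h, y_n + h·k1); y_{n+1} = y_n + (h/2)·(k1 + k2).
x=0.000000, y=0.300000:
  k1 = f(0.000000, 0.300000) = -0.180000
  k2 = f(0.530000, 0.204600) = 0.382773
  y ← 0.300000 + (0.53/2)·(-0.180000 + 0.382773) = 0.353735
x=0.530000, y=0.353735:
  k1 = f(0.530000, 0.353735) = 0.293292
  k2 = f(1.060000, 0.509180) = 0.566848
  y ← 0.353735 + (0.53/2)·(0.293292 + 0.566848) = 0.581672
x=1.060000, y=0.581672:
  k1 = f(1.060000, 0.581672) = 0.523352
  k2 = f(1.590000, 0.859049) = 0.484386
  y ← 0.581672 + (0.53/2)·(0.523352 + 0.484386) = 0.848723
y(1.59) ≈ 0.8487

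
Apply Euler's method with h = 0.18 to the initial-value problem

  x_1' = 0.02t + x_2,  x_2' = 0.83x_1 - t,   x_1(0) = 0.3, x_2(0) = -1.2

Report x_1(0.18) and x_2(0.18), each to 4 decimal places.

0.0840, -1.1552

Euler on (x_1,x_2): x_1_{n+1} = x_1_n + h·x_1', x_2_{n+1} = x_2_n + h·x_2'.
0.000000: (0.300000, -1.200000); f=(-1.200000, 0.249000) → (0.084000, -1.155180)
(x_1(0.18), x_2(0.18)) ≈ (0.0840, -1.1552)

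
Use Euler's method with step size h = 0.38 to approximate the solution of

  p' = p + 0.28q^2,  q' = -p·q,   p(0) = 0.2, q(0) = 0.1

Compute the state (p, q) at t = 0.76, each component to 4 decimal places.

Euler on (p,q): p_{n+1} = p_n + h·p', q_{n+1} = q_n + h·q'.
0.000000: (0.200000, 0.100000); f=(0.202800, -0.020000) → (0.277064, 0.092400)
0.380000: (0.277064, 0.092400); f=(0.279455, -0.025601) → (0.383257, 0.082672)
(p(0.76), q(0.76)) ≈ (0.3833, 0.0827)

0.3833, 0.0827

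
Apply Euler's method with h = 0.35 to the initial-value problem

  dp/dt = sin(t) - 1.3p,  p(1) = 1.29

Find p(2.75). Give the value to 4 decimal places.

Euler: p_{n+1} = p_n + h·f(t_n, p_n).
t=1.000000, p=1.290000: f=-0.835529 → p ← 1.290000 + 0.35·(-0.835529) = 0.997565
t=1.350000, p=0.997565: f=-0.321111 → p ← 0.997565 + 0.35·(-0.321111) = 0.885176
t=1.700000, p=0.885176: f=-0.159064 → p ← 0.885176 + 0.35·(-0.159064) = 0.829504
t=2.050000, p=0.829504: f=-0.190992 → p ← 0.829504 + 0.35·(-0.190992) = 0.762656
t=2.400000, p=0.762656: f=-0.315990 → p ← 0.762656 + 0.35·(-0.315990) = 0.652060
p(2.75) ≈ 0.6521

0.6521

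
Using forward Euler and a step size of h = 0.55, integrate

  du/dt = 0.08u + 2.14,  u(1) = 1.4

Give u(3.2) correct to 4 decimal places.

Euler: u_{n+1} = u_n + h·f(t_n, u_n).
t=1.000000, u=1.400000: f=2.252000 → u ← 1.400000 + 0.55·2.252000 = 2.638600
t=1.550000, u=2.638600: f=2.351088 → u ← 2.638600 + 0.55·2.351088 = 3.931698
t=2.100000, u=3.931698: f=2.454536 → u ← 3.931698 + 0.55·2.454536 = 5.281693
t=2.650000, u=5.281693: f=2.562535 → u ← 5.281693 + 0.55·2.562535 = 6.691088
u(3.2) ≈ 6.6911

6.6911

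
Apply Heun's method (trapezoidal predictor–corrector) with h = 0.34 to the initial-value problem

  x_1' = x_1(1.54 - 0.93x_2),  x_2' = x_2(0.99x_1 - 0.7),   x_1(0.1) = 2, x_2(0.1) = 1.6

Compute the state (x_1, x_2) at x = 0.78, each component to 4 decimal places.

1.2136, 3.2845

Heun on (x_1,x_2): k1 = f(x_n, state_n); k2 = f(x_n + h, state_n + h·k1); state_{n+1} = state_n + (h/2)·(k1 + k2).
0.100000: (2.000000, 1.600000)
  k1 = (0.104000, 2.048000)
  predictor → (2.035360, 2.296320)
  k2 = (-1.212215, 3.019675)
  → (1.811603, 2.461505)
0.440000: (1.811603, 2.461505)
  k1 = (-1.357252, 2.691625)
  predictor → (1.350138, 3.376657)
  k2 = (-2.160613, 2.149702)
  → (1.213566, 3.284530)
(x_1(0.78), x_2(0.78)) ≈ (1.2136, 3.2845)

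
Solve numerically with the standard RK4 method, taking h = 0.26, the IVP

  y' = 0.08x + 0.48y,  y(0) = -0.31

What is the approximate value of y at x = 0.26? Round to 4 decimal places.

-0.3484

RK4: k1 = f(x_n, y_n); k2 = f(x_n + h/2, y_n + (h/2)·k1); k3 = f(x_n + h/2, y_n + (h/2)·k2); k4 = f(x_n + h, y_n + h·k3); y_{n+1} = y_n + (h/6)·(k1 + 2k2 + 2k3 + k4).
x=0.000000, y=-0.310000:
  k1 = f(0.000000, -0.310000) = -0.148800
  k2 = f(0.130000, -0.329344) = -0.147685
  k3 = f(0.130000, -0.329199) = -0.147616
  k4 = f(0.260000, -0.348380) = -0.146422
  y ← -0.310000 + (0.26/6)·(k1 + 2k2 + 2k3 + k4) = -0.348386
y(0.26) ≈ -0.3484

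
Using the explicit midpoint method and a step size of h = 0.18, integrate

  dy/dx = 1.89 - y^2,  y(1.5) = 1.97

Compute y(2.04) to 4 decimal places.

Midpoint: k1 = f(x_n, y_n); k2 = f(x_n + h/2, y_n + (h/2)·k1); y_{n+1} = y_n + h·k2.
x=1.500000, y=1.970000:
  k1 = f(1.500000, 1.970000) = -1.990900
  k2 = f(1.590000, 1.790819) = -1.317033
  y ← 1.970000 + 0.18·(-1.317033) = 1.732934
x=1.680000, y=1.732934:
  k1 = f(1.680000, 1.732934) = -1.113061
  k2 = f(1.770000, 1.632759) = -0.775901
  y ← 1.732934 + 0.18·(-0.775901) = 1.593272
x=1.860000, y=1.593272:
  k1 = f(1.860000, 1.593272) = -0.648516
  k2 = f(1.950000, 1.534906) = -0.465935
  y ← 1.593272 + 0.18·(-0.465935) = 1.509404
y(2.04) ≈ 1.5094

1.5094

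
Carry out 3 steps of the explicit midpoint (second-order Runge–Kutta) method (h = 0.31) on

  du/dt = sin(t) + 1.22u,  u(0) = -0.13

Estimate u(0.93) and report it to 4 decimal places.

0.1829

Midpoint: k1 = f(t_n, u_n); k2 = f(t_n + h/2, u_n + (h/2)·k1); u_{n+1} = u_n + h·k2.
t=0.000000, u=-0.130000:
  k1 = f(0.000000, -0.130000) = -0.158600
  k2 = f(0.155000, -0.154583) = -0.034211
  u ← -0.130000 + 0.31·(-0.034211) = -0.140605
t=0.310000, u=-0.140605:
  k1 = f(0.310000, -0.140605) = 0.133520
  k2 = f(0.465000, -0.119910) = 0.302133
  u ← -0.140605 + 0.31·0.302133 = -0.046944
t=0.620000, u=-0.046944:
  k1 = f(0.620000, -0.046944) = 0.523763
  k2 = f(0.775000, 0.034239) = 0.741488
  u ← -0.046944 + 0.31·0.741488 = 0.182917
u(0.93) ≈ 0.1829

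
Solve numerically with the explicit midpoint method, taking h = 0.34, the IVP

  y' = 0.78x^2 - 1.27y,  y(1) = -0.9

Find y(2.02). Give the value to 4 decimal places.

0.9513

Midpoint: k1 = f(x_n, y_n); k2 = f(x_n + h/2, y_n + (h/2)·k1); y_{n+1} = y_n + h·k2.
x=1.000000, y=-0.900000:
  k1 = f(1.000000, -0.900000) = 1.923000
  k2 = f(1.170000, -0.573090) = 1.795566
  y ← -0.900000 + 0.34·1.795566 = -0.289507
x=1.340000, y=-0.289507:
  k1 = f(1.340000, -0.289507) = 1.768242
  k2 = f(1.510000, 0.011094) = 1.764389
  y ← -0.289507 + 0.34·1.764389 = 0.310385
x=1.680000, y=0.310385:
  k1 = f(1.680000, 0.310385) = 1.807283
  k2 = f(1.850000, 0.617623) = 1.885169
  y ← 0.310385 + 0.34·1.885169 = 0.951342
y(2.02) ≈ 0.9513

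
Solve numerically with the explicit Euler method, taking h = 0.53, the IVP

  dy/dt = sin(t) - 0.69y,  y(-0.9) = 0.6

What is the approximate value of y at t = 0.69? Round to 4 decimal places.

-0.0510

Euler: y_{n+1} = y_n + h·f(t_n, y_n).
t=-0.900000, y=0.600000: f=-1.197327 → y ← 0.600000 + 0.53·(-1.197327) = -0.034583
t=-0.370000, y=-0.034583: f=-0.337753 → y ← -0.034583 + 0.53·(-0.337753) = -0.213592
t=0.160000, y=-0.213592: f=0.306697 → y ← -0.213592 + 0.53·0.306697 = -0.051043
y(0.69) ≈ -0.0510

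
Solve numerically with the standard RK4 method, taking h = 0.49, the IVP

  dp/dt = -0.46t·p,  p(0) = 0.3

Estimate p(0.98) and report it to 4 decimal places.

RK4: k1 = f(t_n, p_n); k2 = f(t_n + h/2, p_n + (h/2)·k1); k3 = f(t_n + h/2, p_n + (h/2)·k2); k4 = f(t_n + h, p_n + h·k3); p_{n+1} = p_n + (h/6)·(k1 + 2k2 + 2k3 + k4).
t=0.000000, p=0.300000:
  k1 = f(0.000000, 0.300000) = 0.000000
  k2 = f(0.245000, 0.300000) = -0.033810
  k3 = f(0.245000, 0.291717) = -0.032876
  k4 = f(0.490000, 0.283891) = -0.063989
  p ← 0.300000 + (0.49/6)·(k1 + 2k2 + 2k3 + k4) = 0.283882
t=0.490000, p=0.283882:
  k1 = f(0.490000, 0.283882) = -0.063987
  k2 = f(0.735000, 0.268205) = -0.090680
  k3 = f(0.735000, 0.261665) = -0.088469
  k4 = f(0.980000, 0.240532) = -0.108432
  p ← 0.283882 + (0.49/6)·(k1 + 2k2 + 2k3 + k4) = 0.240540
p(0.98) ≈ 0.2405

0.2405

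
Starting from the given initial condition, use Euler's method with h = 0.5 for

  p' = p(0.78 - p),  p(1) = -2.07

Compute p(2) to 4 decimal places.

Euler: p_{n+1} = p_n + h·f(x_n, p_n).
x=1.000000, p=-2.070000: f=-5.899500 → p ← -2.070000 + 0.5·(-5.899500) = -5.019750
x=1.500000, p=-5.019750: f=-29.113295 → p ← -5.019750 + 0.5·(-29.113295) = -19.576398
p(2) ≈ -19.5764

-19.5764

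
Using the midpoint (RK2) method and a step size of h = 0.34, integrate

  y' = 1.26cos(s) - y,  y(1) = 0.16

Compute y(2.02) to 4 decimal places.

0.0216

Midpoint: k1 = f(s_n, y_n); k2 = f(s_n + h/2, y_n + (h/2)·k1); y_{n+1} = y_n + h·k2.
s=1.000000, y=0.160000:
  k1 = f(1.000000, 0.160000) = 0.520781
  k2 = f(1.170000, 0.248533) = 0.243058
  y ← 0.160000 + 0.34·0.243058 = 0.242640
s=1.340000, y=0.242640:
  k1 = f(1.340000, 0.242640) = 0.045589
  k2 = f(1.510000, 0.250390) = -0.173834
  y ← 0.242640 + 0.34·(-0.173834) = 0.183536
s=1.680000, y=0.183536:
  k1 = f(1.680000, 0.183536) = -0.320860
  k2 = f(1.850000, 0.128990) = -0.476234
  y ← 0.183536 + 0.34·(-0.476234) = 0.021617
y(2.02) ≈ 0.0216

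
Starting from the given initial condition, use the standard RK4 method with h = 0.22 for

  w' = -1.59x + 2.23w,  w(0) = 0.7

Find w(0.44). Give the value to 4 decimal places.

1.6476

RK4: k1 = f(x_n, w_n); k2 = f(x_n + h/2, w_n + (h/2)·k1); k3 = f(x_n + h/2, w_n + (h/2)·k2); k4 = f(x_n + h, w_n + h·k3); w_{n+1} = w_n + (h/6)·(k1 + 2k2 + 2k3 + k4).
x=0.000000, w=0.700000:
  k1 = f(0.000000, 0.700000) = 1.561000
  k2 = f(0.110000, 0.871710) = 1.769013
  k3 = f(0.110000, 0.894591) = 1.820039
  k4 = f(0.220000, 1.100409) = 2.104111
  w ← 0.700000 + (0.22/6)·(k1 + 2k2 + 2k3 + k4) = 1.097585
x=0.220000, w=1.097585:
  k1 = f(0.220000, 1.097585) = 2.097814
  k2 = f(0.330000, 1.328344) = 2.437507
  k3 = f(0.330000, 1.365710) = 2.520834
  k4 = f(0.440000, 1.652168) = 2.984735
  w ← 1.097585 + (0.22/6)·(k1 + 2k2 + 2k3 + k4) = 1.647556
w(0.44) ≈ 1.6476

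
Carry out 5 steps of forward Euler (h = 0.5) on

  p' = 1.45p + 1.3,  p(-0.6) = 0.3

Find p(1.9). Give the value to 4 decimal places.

17.3793

Euler: p_{n+1} = p_n + h·f(t_n, p_n).
t=-0.600000, p=0.300000: f=1.735000 → p ← 0.300000 + 0.5·1.735000 = 1.167500
t=-0.100000, p=1.167500: f=2.992875 → p ← 1.167500 + 0.5·2.992875 = 2.663937
t=0.400000, p=2.663937: f=5.162709 → p ← 2.663937 + 0.5·5.162709 = 5.245292
t=0.900000, p=5.245292: f=8.905674 → p ← 5.245292 + 0.5·8.905674 = 9.698129
t=1.400000, p=9.698129: f=15.362287 → p ← 9.698129 + 0.5·15.362287 = 17.379273
p(1.9) ≈ 17.3793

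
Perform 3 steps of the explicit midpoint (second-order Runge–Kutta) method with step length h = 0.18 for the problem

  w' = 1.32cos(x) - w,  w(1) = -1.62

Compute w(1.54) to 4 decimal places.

-0.8022

Midpoint: k1 = f(x_n, w_n); k2 = f(x_n + h/2, w_n + (h/2)·k1); w_{n+1} = w_n + h·k2.
x=1.000000, w=-1.620000:
  k1 = f(1.000000, -1.620000) = 2.333199
  k2 = f(1.090000, -1.410012) = 2.020493
  w ← -1.620000 + 0.18·2.020493 = -1.256311
x=1.180000, w=-1.256311:
  k1 = f(1.180000, -1.256311) = 1.759132
  k2 = f(1.270000, -1.097989) = 1.489080
  w ← -1.256311 + 0.18·1.489080 = -0.988277
x=1.360000, w=-0.988277:
  k1 = f(1.360000, -0.988277) = 1.264472
  k2 = f(1.450000, -0.874474) = 1.033538
  w ← -0.988277 + 0.18·1.033538 = -0.802240
w(1.54) ≈ -0.8022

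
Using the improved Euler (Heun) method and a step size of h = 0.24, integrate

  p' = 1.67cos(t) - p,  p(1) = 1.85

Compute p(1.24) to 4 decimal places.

1.6067

Heun: k1 = f(t_n, p_n); k2 = f(t_n + h, p_n + h·k1); p_{n+1} = p_n + (h/2)·(k1 + k2).
t=1.000000, p=1.850000:
  k1 = f(1.000000, 1.850000) = -0.947695
  k2 = f(1.240000, 1.622553) = -1.080143
  p ← 1.850000 + (0.24/2)·(-0.947695 + (-1.080143)) = 1.606659
p(1.24) ≈ 1.6067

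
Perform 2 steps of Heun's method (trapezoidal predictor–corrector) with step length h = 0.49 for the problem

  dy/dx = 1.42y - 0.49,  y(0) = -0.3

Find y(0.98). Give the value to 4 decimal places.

-2.0774

Heun: k1 = f(x_n, y_n); k2 = f(x_n + h, y_n + h·k1); y_{n+1} = y_n + (h/2)·(k1 + k2).
x=0.000000, y=-0.300000:
  k1 = f(0.000000, -0.300000) = -0.916000
  k2 = f(0.490000, -0.748840) = -1.553353
  y ← -0.300000 + (0.49/2)·(-0.916000 + (-1.553353)) = -0.904991
x=0.490000, y=-0.904991:
  k1 = f(0.490000, -0.904991) = -1.775088
  k2 = f(0.980000, -1.774784) = -3.010194
  y ← -0.904991 + (0.49/2)·(-1.775088 + (-3.010194)) = -2.077385
y(0.98) ≈ -2.0774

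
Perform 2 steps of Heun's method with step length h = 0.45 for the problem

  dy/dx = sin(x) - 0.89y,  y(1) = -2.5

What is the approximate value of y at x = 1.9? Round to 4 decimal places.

Heun: k1 = f(x_n, y_n); k2 = f(x_n + h, y_n + h·k1); y_{n+1} = y_n + (h/2)·(k1 + k2).
x=1.000000, y=-2.500000:
  k1 = f(1.000000, -2.500000) = 3.066471
  k2 = f(1.450000, -1.120088) = 1.989591
  y ← -2.500000 + (0.45/2)·(3.066471 + 1.989591) = -1.362386
x=1.450000, y=-1.362386:
  k1 = f(1.450000, -1.362386) = 2.205237
  k2 = f(1.900000, -0.370030) = 1.275626
  y ← -1.362386 + (0.45/2)·(2.205237 + 1.275626) = -0.579192
y(1.9) ≈ -0.5792

-0.5792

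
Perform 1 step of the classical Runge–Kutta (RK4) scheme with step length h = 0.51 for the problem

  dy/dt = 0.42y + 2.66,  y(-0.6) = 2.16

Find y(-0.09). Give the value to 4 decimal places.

RK4: k1 = f(t_n, y_n); k2 = f(t_n + h/2, y_n + (h/2)·k1); k3 = f(t_n + h/2, y_n + (h/2)·k2); k4 = f(t_n + h, y_n + h·k3); y_{n+1} = y_n + (h/6)·(k1 + 2k2 + 2k3 + k4).
t=-0.600000, y=2.160000:
  k1 = f(-0.600000, 2.160000) = 3.567200
  k2 = f(-0.345000, 3.069636) = 3.949247
  k3 = f(-0.345000, 3.167058) = 3.990164
  k4 = f(-0.090000, 4.194984) = 4.421893
  y ← 2.160000 + (0.51/6)·(k1 + 2k2 + 2k3 + k4) = 4.188773
y(-0.09) ≈ 4.1888

4.1888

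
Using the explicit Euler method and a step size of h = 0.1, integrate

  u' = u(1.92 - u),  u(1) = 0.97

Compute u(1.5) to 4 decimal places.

Euler: u_{n+1} = u_n + h·f(t_n, u_n).
t=1.000000, u=0.970000: f=0.921500 → u ← 0.970000 + 0.1·0.921500 = 1.062150
t=1.100000, u=1.062150: f=0.911165 → u ← 1.062150 + 0.1·0.911165 = 1.153267
t=1.200000, u=1.153267: f=0.884248 → u ← 1.153267 + 0.1·0.884248 = 1.241691
t=1.300000, u=1.241691: f=0.842250 → u ← 1.241691 + 0.1·0.842250 = 1.325916
t=1.400000, u=1.325916: f=0.787705 → u ← 1.325916 + 0.1·0.787705 = 1.404687
u(1.5) ≈ 1.4047

1.4047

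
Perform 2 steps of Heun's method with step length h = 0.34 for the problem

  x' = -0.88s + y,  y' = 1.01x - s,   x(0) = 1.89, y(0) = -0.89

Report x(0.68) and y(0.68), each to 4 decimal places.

1.4515, 0.0035

Heun on (x,y): k1 = f(s_n, state_n); k2 = f(s_n + h, state_n + h·k1); state_{n+1} = state_n + (h/2)·(k1 + k2).
0.000000: (1.890000, -0.890000)
  k1 = (-0.890000, 1.908900)
  predictor → (1.587400, -0.240974)
  k2 = (-0.540174, 1.263274)
  → (1.646870, -0.350730)
0.340000: (1.646870, -0.350730)
  k1 = (-0.649930, 1.323339)
  predictor → (1.425894, 0.099205)
  k2 = (-0.499195, 0.760153)
  → (1.451519, 0.003463)
(x(0.68), y(0.68)) ≈ (1.4515, 0.0035)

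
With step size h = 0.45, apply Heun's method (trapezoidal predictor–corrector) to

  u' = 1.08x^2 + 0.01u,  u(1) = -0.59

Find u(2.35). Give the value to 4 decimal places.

Heun: k1 = f(x_n, u_n); k2 = f(x_n + h, u_n + h·k1); u_{n+1} = u_n + (h/2)·(k1 + k2).
x=1.000000, u=-0.590000:
  k1 = f(1.000000, -0.590000) = 1.074100
  k2 = f(1.450000, -0.106655) = 2.269633
  u ← -0.590000 + (0.45/2)·(1.074100 + 2.269633) = 0.162340
x=1.450000, u=0.162340:
  k1 = f(1.450000, 0.162340) = 2.272323
  k2 = f(1.900000, 1.184886) = 3.910649
  u ← 0.162340 + (0.45/2)·(2.272323 + 3.910649) = 1.553509
x=1.900000, u=1.553509:
  k1 = f(1.900000, 1.553509) = 3.914335
  k2 = f(2.350000, 3.314960) = 5.997450
  u ← 1.553509 + (0.45/2)·(3.914335 + 5.997450) = 3.783660
u(2.35) ≈ 3.7837

3.7837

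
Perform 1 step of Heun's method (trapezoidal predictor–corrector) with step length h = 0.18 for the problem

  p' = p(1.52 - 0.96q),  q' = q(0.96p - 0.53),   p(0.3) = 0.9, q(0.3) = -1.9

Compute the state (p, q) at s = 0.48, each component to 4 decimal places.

1.6190, -2.1119

Heun on (p,q): k1 = f(s_n, state_n); k2 = f(s_n + h, state_n + h·k1); state_{n+1} = state_n + (h/2)·(k1 + k2).
0.300000: (0.900000, -1.900000)
  k1 = (3.009600, -0.634600)
  predictor → (1.441728, -2.014228)
  k2 = (4.979237, -1.720269)
  → (1.618995, -2.111938)
(p(0.48), q(0.48)) ≈ (1.6190, -2.1119)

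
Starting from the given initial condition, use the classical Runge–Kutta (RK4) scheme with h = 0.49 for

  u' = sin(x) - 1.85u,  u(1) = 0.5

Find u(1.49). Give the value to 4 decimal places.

0.5084

RK4: k1 = f(x_n, u_n); k2 = f(x_n + h/2, u_n + (h/2)·k1); k3 = f(x_n + h/2, u_n + (h/2)·k2); k4 = f(x_n + h, u_n + h·k3); u_{n+1} = u_n + (h/6)·(k1 + 2k2 + 2k3 + k4).
x=1.000000, u=0.500000:
  k1 = f(1.000000, 0.500000) = -0.083529
  k2 = f(1.245000, 0.479535) = 0.060256
  k3 = f(1.245000, 0.514763) = -0.004915
  k4 = f(1.490000, 0.497592) = 0.076193
  u ← 0.500000 + (0.49/6)·(k1 + 2k2 + 2k3 + k4) = 0.508440
u(1.49) ≈ 0.5084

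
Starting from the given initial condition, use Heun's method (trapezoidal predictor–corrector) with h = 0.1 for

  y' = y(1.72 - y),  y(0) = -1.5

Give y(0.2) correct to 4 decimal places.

-3.1882

Heun: k1 = f(x_n, y_n); k2 = f(x_n + h, y_n + h·k1); y_{n+1} = y_n + (h/2)·(k1 + k2).
x=0.000000, y=-1.500000:
  k1 = f(0.000000, -1.500000) = -4.830000
  k2 = f(0.100000, -1.983000) = -7.343049
  y ← -1.500000 + (0.1/2)·(-4.830000 + (-7.343049)) = -2.108652
x=0.100000, y=-2.108652:
  k1 = f(0.100000, -2.108652) = -8.073297
  k2 = f(0.200000, -2.915982) = -13.518441
  y ← -2.108652 + (0.1/2)·(-8.073297 + (-13.518441)) = -3.188239
y(0.2) ≈ -3.1882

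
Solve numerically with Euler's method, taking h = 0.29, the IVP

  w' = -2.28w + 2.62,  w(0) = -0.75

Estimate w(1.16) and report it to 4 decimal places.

Euler: w_{n+1} = w_n + h·f(x_n, w_n).
x=0.000000, w=-0.750000: f=4.330000 → w ← -0.750000 + 0.29·4.330000 = 0.505700
x=0.290000, w=0.505700: f=1.467004 → w ← 0.505700 + 0.29·1.467004 = 0.931131
x=0.580000, w=0.931131: f=0.497021 → w ← 0.931131 + 0.29·0.497021 = 1.075267
x=0.870000, w=1.075267: f=0.168391 → w ← 1.075267 + 0.29·0.168391 = 1.124101
w(1.16) ≈ 1.1241

1.1241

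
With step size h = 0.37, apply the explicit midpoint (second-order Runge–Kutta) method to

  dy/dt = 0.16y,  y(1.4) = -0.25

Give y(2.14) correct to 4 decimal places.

-0.2814

Midpoint: k1 = f(t_n, y_n); k2 = f(t_n + h/2, y_n + (h/2)·k1); y_{n+1} = y_n + h·k2.
t=1.400000, y=-0.250000:
  k1 = f(1.400000, -0.250000) = -0.040000
  k2 = f(1.585000, -0.257400) = -0.041184
  y ← -0.250000 + 0.37·(-0.041184) = -0.265238
t=1.770000, y=-0.265238:
  k1 = f(1.770000, -0.265238) = -0.042438
  k2 = f(1.955000, -0.273089) = -0.043694
  y ← -0.265238 + 0.37·(-0.043694) = -0.281405
y(2.14) ≈ -0.2814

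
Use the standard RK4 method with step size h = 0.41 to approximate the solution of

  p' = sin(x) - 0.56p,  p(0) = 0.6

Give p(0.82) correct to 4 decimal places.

RK4: k1 = f(x_n, p_n); k2 = f(x_n + h/2, p_n + (h/2)·k1); k3 = f(x_n + h/2, p_n + (h/2)·k2); k4 = f(x_n + h, p_n + h·k3); p_{n+1} = p_n + (h/6)·(k1 + 2k2 + 2k3 + k4).
x=0.000000, p=0.600000:
  k1 = f(0.000000, 0.600000) = -0.336000
  k2 = f(0.205000, 0.531120) = -0.093860
  k3 = f(0.205000, 0.580759) = -0.121658
  k4 = f(0.410000, 0.550120) = 0.090542
  p ← 0.600000 + (0.41/6)·(k1 + 2k2 + 2k3 + k4) = 0.553773
x=0.410000, p=0.553773:
  k1 = f(0.410000, 0.553773) = 0.088496
  k2 = f(0.615000, 0.571915) = 0.256686
  k3 = f(0.615000, 0.606394) = 0.237378
  k4 = f(0.820000, 0.651098) = 0.366531
  p ← 0.553773 + (0.41/6)·(k1 + 2k2 + 2k3 + k4) = 0.652389
p(0.82) ≈ 0.6524

0.6524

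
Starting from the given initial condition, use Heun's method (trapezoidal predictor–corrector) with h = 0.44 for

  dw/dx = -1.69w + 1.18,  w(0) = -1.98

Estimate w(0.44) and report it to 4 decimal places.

Heun: k1 = f(x_n, w_n); k2 = f(x_n + h, w_n + h·k1); w_{n+1} = w_n + (h/2)·(k1 + k2).
x=0.000000, w=-1.980000:
  k1 = f(0.000000, -1.980000) = 4.526200
  k2 = f(0.440000, 0.011528) = 1.160518
  w ← -1.980000 + (0.44/2)·(4.526200 + 1.160518) = -0.728922
w(0.44) ≈ -0.7289

-0.7289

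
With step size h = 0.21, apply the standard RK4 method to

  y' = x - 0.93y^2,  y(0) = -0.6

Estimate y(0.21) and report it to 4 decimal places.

-0.6556

RK4: k1 = f(x_n, y_n); k2 = f(x_n + h/2, y_n + (h/2)·k1); k3 = f(x_n + h/2, y_n + (h/2)·k2); k4 = f(x_n + h, y_n + h·k3); y_{n+1} = y_n + (h/6)·(k1 + 2k2 + 2k3 + k4).
x=0.000000, y=-0.600000:
  k1 = f(0.000000, -0.600000) = -0.334800
  k2 = f(0.105000, -0.635154) = -0.270181
  k3 = f(0.105000, -0.628369) = -0.262208
  k4 = f(0.210000, -0.655064) = -0.189071
  y ← -0.600000 + (0.21/6)·(k1 + 2k2 + 2k3 + k4) = -0.655603
y(0.21) ≈ -0.6556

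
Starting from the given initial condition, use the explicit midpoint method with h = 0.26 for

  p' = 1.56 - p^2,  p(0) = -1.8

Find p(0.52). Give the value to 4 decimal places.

Midpoint: k1 = f(s_n, p_n); k2 = f(s_n + h/2, p_n + (h/2)·k1); p_{n+1} = p_n + h·k2.
s=0.000000, p=-1.800000:
  k1 = f(0.000000, -1.800000) = -1.680000
  k2 = f(0.130000, -2.018400) = -2.513939
  p ← -1.800000 + 0.26·(-2.513939) = -2.453624
s=0.260000, p=-2.453624:
  k1 = f(0.260000, -2.453624) = -4.460271
  k2 = f(0.390000, -3.033459) = -7.641875
  p ← -2.453624 + 0.26·(-7.641875) = -4.440512
p(0.52) ≈ -4.4405

-4.4405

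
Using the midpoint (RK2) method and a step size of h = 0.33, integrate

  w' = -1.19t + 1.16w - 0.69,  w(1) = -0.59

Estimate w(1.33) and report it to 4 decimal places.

-1.6630

Midpoint: k1 = f(t_n, w_n); k2 = f(t_n + h/2, w_n + (h/2)·k1); w_{n+1} = w_n + h·k2.
t=1.000000, w=-0.590000:
  k1 = f(1.000000, -0.590000) = -2.564400
  k2 = f(1.165000, -1.013126) = -3.251576
  w ← -0.590000 + 0.33·(-3.251576) = -1.663020
w(1.33) ≈ -1.6630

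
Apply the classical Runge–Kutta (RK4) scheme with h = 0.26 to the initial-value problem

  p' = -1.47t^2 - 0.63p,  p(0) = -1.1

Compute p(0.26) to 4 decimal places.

-0.9421

RK4: k1 = f(t_n, p_n); k2 = f(t_n + h/2, p_n + (h/2)·k1); k3 = f(t_n + h/2, p_n + (h/2)·k2); k4 = f(t_n + h, p_n + h·k3); p_{n+1} = p_n + (h/6)·(k1 + 2k2 + 2k3 + k4).
t=0.000000, p=-1.100000:
  k1 = f(0.000000, -1.100000) = 0.693000
  k2 = f(0.130000, -1.009910) = 0.611400
  k3 = f(0.130000, -1.020518) = 0.618083
  k4 = f(0.260000, -0.939298) = 0.492386
  p ← -1.100000 + (0.26/6)·(k1 + 2k2 + 2k3 + k4) = -0.942078
p(0.26) ≈ -0.9421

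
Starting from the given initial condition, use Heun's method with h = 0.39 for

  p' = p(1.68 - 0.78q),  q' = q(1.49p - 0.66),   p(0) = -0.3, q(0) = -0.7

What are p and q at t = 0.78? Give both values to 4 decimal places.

Heun on (p,q): k1 = f(t_n, state_n); k2 = f(t_n + h, state_n + h·k1); state_{n+1} = state_n + (h/2)·(k1 + k2).
0.000000: (-0.300000, -0.700000)
  k1 = (-0.667800, 0.774900)
  predictor → (-0.560442, -0.397789)
  k2 = (-1.115434, 0.594718)
  → (-0.647731, -0.432925)
0.390000: (-0.647731, -0.432925)
  k1 = (-1.306914, 0.703554)
  predictor → (-1.157427, -0.158539)
  k2 = (-2.087605, 0.378046)
  → (-1.309662, -0.222013)
(p(0.78), q(0.78)) ≈ (-1.3097, -0.2220)

-1.3097, -0.2220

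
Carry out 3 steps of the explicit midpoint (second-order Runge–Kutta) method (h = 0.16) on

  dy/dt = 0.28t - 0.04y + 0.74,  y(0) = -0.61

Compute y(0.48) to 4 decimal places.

Midpoint: k1 = f(t_n, y_n); k2 = f(t_n + h/2, y_n + (h/2)·k1); y_{n+1} = y_n + h·k2.
t=0.000000, y=-0.610000:
  k1 = f(0.000000, -0.610000) = 0.764400
  k2 = f(0.080000, -0.548848) = 0.784354
  y ← -0.610000 + 0.16·0.784354 = -0.484503
t=0.160000, y=-0.484503:
  k1 = f(0.160000, -0.484503) = 0.804180
  k2 = f(0.240000, -0.420169) = 0.824007
  y ← -0.484503 + 0.16·0.824007 = -0.352662
t=0.320000, y=-0.352662:
  k1 = f(0.320000, -0.352662) = 0.843706
  k2 = f(0.400000, -0.285166) = 0.863407
  y ← -0.352662 + 0.16·0.863407 = -0.214517
y(0.48) ≈ -0.2145

-0.2145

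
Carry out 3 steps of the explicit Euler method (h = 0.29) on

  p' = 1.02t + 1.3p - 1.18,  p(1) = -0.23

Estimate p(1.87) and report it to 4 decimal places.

-0.5091

Euler: p_{n+1} = p_n + h·f(t_n, p_n).
t=1.000000, p=-0.230000: f=-0.459000 → p ← -0.230000 + 0.29·(-0.459000) = -0.363110
t=1.290000, p=-0.363110: f=-0.336243 → p ← -0.363110 + 0.29·(-0.336243) = -0.460620
t=1.580000, p=-0.460620: f=-0.167207 → p ← -0.460620 + 0.29·(-0.167207) = -0.509110
p(1.87) ≈ -0.5091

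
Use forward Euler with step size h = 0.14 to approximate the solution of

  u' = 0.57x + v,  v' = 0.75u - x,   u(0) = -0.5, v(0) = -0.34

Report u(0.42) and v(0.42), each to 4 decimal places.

-0.6348, -0.5709

Euler on (u,v): u_{n+1} = u_n + h·u', v_{n+1} = v_n + h·v'.
0.000000: (-0.500000, -0.340000); f=(-0.340000, -0.375000) → (-0.547600, -0.392500)
0.140000: (-0.547600, -0.392500); f=(-0.312700, -0.550700) → (-0.591378, -0.469598)
0.280000: (-0.591378, -0.469598); f=(-0.309998, -0.723534) → (-0.634778, -0.570893)
(u(0.42), v(0.42)) ≈ (-0.6348, -0.5709)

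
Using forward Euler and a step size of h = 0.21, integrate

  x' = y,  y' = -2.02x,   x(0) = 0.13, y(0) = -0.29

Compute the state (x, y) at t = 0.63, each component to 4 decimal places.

Euler on (x,y): x_{n+1} = x_n + h·x', y_{n+1} = y_n + h·y'.
0.000000: (0.130000, -0.290000); f=(-0.290000, -0.262600) → (0.069100, -0.345146)
0.210000: (0.069100, -0.345146); f=(-0.345146, -0.139582) → (-0.003381, -0.374458)
0.420000: (-0.003381, -0.374458); f=(-0.374458, 0.006829) → (-0.082017, -0.373024)
(x(0.63), y(0.63)) ≈ (-0.0820, -0.3730)

-0.0820, -0.3730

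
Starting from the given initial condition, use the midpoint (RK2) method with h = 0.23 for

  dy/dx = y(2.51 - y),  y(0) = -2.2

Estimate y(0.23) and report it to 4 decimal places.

-6.8037

Midpoint: k1 = f(x_n, y_n); k2 = f(x_n + h/2, y_n + (h/2)·k1); y_{n+1} = y_n + h·k2.
x=0.000000, y=-2.200000:
  k1 = f(0.000000, -2.200000) = -10.362000
  k2 = f(0.115000, -3.391630) = -20.016145
  y ← -2.200000 + 0.23·(-20.016145) = -6.803713
y(0.23) ≈ -6.8037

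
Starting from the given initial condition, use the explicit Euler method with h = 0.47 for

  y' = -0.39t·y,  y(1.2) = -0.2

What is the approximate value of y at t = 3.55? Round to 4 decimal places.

-0.0149

Euler: y_{n+1} = y_n + h·f(t_n, y_n).
t=1.200000, y=-0.200000: f=0.093600 → y ← -0.200000 + 0.47·0.093600 = -0.156008
t=1.670000, y=-0.156008: f=0.101608 → y ← -0.156008 + 0.47·0.101608 = -0.108252
t=2.140000, y=-0.108252: f=0.090347 → y ← -0.108252 + 0.47·0.090347 = -0.065789
t=2.610000, y=-0.065789: f=0.066967 → y ← -0.065789 + 0.47·0.066967 = -0.034315
t=3.080000, y=-0.034315: f=0.041219 → y ← -0.034315 + 0.47·0.041219 = -0.014942
y(3.55) ≈ -0.0149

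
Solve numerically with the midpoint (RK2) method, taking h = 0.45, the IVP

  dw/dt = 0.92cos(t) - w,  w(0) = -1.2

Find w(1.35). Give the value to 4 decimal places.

Midpoint: k1 = f(t_n, w_n); k2 = f(t_n + h/2, w_n + (h/2)·k1); w_{n+1} = w_n + h·k2.
t=0.000000, w=-1.200000:
  k1 = f(0.000000, -1.200000) = 2.120000
  k2 = f(0.225000, -0.723000) = 1.619811
  w ← -1.200000 + 0.45·1.619811 = -0.471085
t=0.450000, w=-0.471085:
  k1 = f(0.450000, -0.471085) = 1.299497
  k2 = f(0.675000, -0.178699) = 0.896949
  w ← -0.471085 + 0.45·0.896949 = -0.067458
t=0.900000, w=-0.067458:
  k1 = f(0.900000, -0.067458) = 0.639339
  k2 = f(1.125000, 0.076393) = 0.320289
  w ← -0.067458 + 0.45·0.320289 = 0.076672
w(1.35) ≈ 0.0767

0.0767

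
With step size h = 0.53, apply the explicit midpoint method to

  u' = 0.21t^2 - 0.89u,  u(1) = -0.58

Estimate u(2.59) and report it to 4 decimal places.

0.5907

Midpoint: k1 = f(t_n, u_n); k2 = f(t_n + h/2, u_n + (h/2)·k1); u_{n+1} = u_n + h·k2.
t=1.000000, u=-0.580000:
  k1 = f(1.000000, -0.580000) = 0.726200
  k2 = f(1.265000, -0.387557) = 0.680973
  u ← -0.580000 + 0.53·0.680973 = -0.219084
t=1.530000, u=-0.219084:
  k1 = f(1.530000, -0.219084) = 0.686574
  k2 = f(1.795000, -0.037142) = 0.709682
  u ← -0.219084 + 0.53·0.709682 = 0.157047
t=2.060000, u=0.157047:
  k1 = f(2.060000, 0.157047) = 0.751384
  k2 = f(2.325000, 0.356164) = 0.818195
  u ← 0.157047 + 0.53·0.818195 = 0.590691
u(2.59) ≈ 0.5907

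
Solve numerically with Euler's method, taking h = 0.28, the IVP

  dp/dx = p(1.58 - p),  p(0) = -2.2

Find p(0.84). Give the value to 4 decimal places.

Euler: p_{n+1} = p_n + h·f(x_n, p_n).
x=0.000000, p=-2.200000: f=-8.316000 → p ← -2.200000 + 0.28·(-8.316000) = -4.528480
x=0.280000, p=-4.528480: f=-27.662130 → p ← -4.528480 + 0.28·(-27.662130) = -12.273876
x=0.560000, p=-12.273876: f=-170.040763 → p ← -12.273876 + 0.28·(-170.040763) = -59.885290
p(0.84) ≈ -59.8853

-59.8853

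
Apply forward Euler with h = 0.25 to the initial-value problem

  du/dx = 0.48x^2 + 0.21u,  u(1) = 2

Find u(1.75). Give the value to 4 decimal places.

2.9321

Euler: u_{n+1} = u_n + h·f(x_n, u_n).
x=1.000000, u=2.000000: f=0.900000 → u ← 2.000000 + 0.25·0.900000 = 2.225000
x=1.250000, u=2.225000: f=1.217250 → u ← 2.225000 + 0.25·1.217250 = 2.529313
x=1.500000, u=2.529313: f=1.611156 → u ← 2.529313 + 0.25·1.611156 = 2.932101
u(1.75) ≈ 2.9321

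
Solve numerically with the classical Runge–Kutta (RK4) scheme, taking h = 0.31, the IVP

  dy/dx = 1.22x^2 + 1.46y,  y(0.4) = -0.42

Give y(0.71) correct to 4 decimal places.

-0.5154

RK4: k1 = f(x_n, y_n); k2 = f(x_n + h/2, y_n + (h/2)·k1); k3 = f(x_n + h/2, y_n + (h/2)·k2); k4 = f(x_n + h, y_n + h·k3); y_{n+1} = y_n + (h/6)·(k1 + 2k2 + 2k3 + k4).
x=0.400000, y=-0.420000:
  k1 = f(0.400000, -0.420000) = -0.418000
  k2 = f(0.555000, -0.484790) = -0.332003
  k3 = f(0.555000, -0.471460) = -0.312542
  k4 = f(0.710000, -0.516888) = -0.139654
  y ← -0.420000 + (0.31/6)·(k1 + 2k2 + 2k3 + k4) = -0.515415
y(0.71) ≈ -0.5154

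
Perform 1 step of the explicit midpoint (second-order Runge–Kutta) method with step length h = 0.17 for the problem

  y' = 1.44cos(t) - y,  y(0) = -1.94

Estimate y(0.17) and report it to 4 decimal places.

-1.4151

Midpoint: k1 = f(t_n, y_n); k2 = f(t_n + h/2, y_n + (h/2)·k1); y_{n+1} = y_n + h·k2.
t=0.000000, y=-1.940000:
  k1 = f(0.000000, -1.940000) = 3.380000
  k2 = f(0.085000, -1.652700) = 3.087501
  y ← -1.940000 + 0.17·3.087501 = -1.415125
y(0.17) ≈ -1.4151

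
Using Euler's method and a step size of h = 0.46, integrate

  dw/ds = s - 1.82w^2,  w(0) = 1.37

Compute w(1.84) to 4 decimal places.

Euler: w_{n+1} = w_n + h·f(s_n, w_n).
s=0.000000, w=1.370000: f=-3.415958 → w ← 1.370000 + 0.46·(-3.415958) = -0.201341
s=0.460000, w=-0.201341: f=0.386221 → w ← -0.201341 + 0.46·0.386221 = -0.023679
s=0.920000, w=-0.023679: f=0.918980 → w ← -0.023679 + 0.46·0.918980 = 0.399051
s=1.380000, w=0.399051: f=1.090179 → w ← 0.399051 + 0.46·1.090179 = 0.900534
w(1.84) ≈ 0.9005

0.9005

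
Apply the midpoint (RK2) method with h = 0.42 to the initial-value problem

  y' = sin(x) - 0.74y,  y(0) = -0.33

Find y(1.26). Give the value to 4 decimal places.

0.3938

Midpoint: k1 = f(x_n, y_n); k2 = f(x_n + h/2, y_n + (h/2)·k1); y_{n+1} = y_n + h·k2.
x=0.000000, y=-0.330000:
  k1 = f(0.000000, -0.330000) = 0.244200
  k2 = f(0.210000, -0.278718) = 0.414711
  y ← -0.330000 + 0.42·0.414711 = -0.155821
x=0.420000, y=-0.155821:
  k1 = f(0.420000, -0.155821) = 0.523068
  k2 = f(0.630000, -0.045977) = 0.623168
  y ← -0.155821 + 0.42·0.623168 = 0.105909
x=0.840000, y=0.105909:
  k1 = f(0.840000, 0.105909) = 0.666270
  k2 = f(1.050000, 0.245826) = 0.685512
  y ← 0.105909 + 0.42·0.685512 = 0.393824
y(1.26) ≈ 0.3938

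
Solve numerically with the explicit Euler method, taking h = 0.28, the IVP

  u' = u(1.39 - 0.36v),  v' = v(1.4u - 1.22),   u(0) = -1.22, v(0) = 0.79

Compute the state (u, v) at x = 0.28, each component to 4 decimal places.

Euler on (u,v): u_{n+1} = u_n + h·u', v_{n+1} = v_n + h·v'.
0.000000: (-1.220000, 0.790000); f=(-1.348832, -2.313120) → (-1.597673, 0.142326)
(u(0.28), v(0.28)) ≈ (-1.5977, 0.1423)

-1.5977, 0.1423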